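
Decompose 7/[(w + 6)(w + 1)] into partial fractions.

7/(w + 6)(w + 1) = A/(w + 6) + B/(w + 1). A = 7/(-6 + 1) = -7/5, B = 7/(-1 + 6) = 7/5
Result: (-7/5)/(w + 6) + (7/5)/(w + 1)


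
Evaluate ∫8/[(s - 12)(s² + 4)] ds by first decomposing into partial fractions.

Cover-up at s=12: A = 8/(12²+4) = 2/37. Coeff matching: B = -2/37, C = -24/37. Decomposition: (2/37)/(s - 12) - ((2/37)s + 24/37)/(s² + 4). Integrate: linear → ln, quadratic → (1/2)ln + arctan: (2/37) ln|(s - 12)| - (1/37) ln(s² + 4) - (12/37) arctan(s/2) + C


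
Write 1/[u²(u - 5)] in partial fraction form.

Cover-up at u=5: R = 1/(5 - 0)² = 1/25. Cover-up at u=0: Q = 1/(0 - 5) = -1/5. Comparing u² coeff: P = -R = -1/25
Result: (-1/25)/u - (1/5)/u² + (1/25)/(u - 5)


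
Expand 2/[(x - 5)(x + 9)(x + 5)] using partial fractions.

Using cover-up method: α = 1/70, β = 1/28, γ = -1/20
Result: (1/70)/(x - 5) + (1/28)/(x + 9) - (1/20)/(x + 5)


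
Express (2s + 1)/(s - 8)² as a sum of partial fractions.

(2s + 1) = α(s - 8) + β. At s = 8: β = 2·8 + 1 = 17. Coeff of s: α = 2
Result: 2/(s - 8) + 17/(s - 8)²


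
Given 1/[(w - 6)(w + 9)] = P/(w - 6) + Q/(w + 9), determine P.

Cover-up at w = 6: P = 1/(6 + 9) = 1/15


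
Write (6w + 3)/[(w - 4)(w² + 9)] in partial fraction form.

At w=4: α = (6·4 + 3)/(4² + 9) = 27/25. β = -α = -27/25, γ = 6 - 4·α = 42/25
Result: (27/25)/(w - 4) - ((27/25)w - 42/25)/(w² + 9)


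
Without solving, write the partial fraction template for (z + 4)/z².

Repeated linear factor: P/z + Q/z²


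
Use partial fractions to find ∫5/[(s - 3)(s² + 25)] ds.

Cover-up at s=3: P = 5/(3²+25) = 5/34. Coeff matching: Q = -5/34, R = -15/34. Decomposition: (5/34)/(s - 3) - ((5/34)s + 15/34)/(s² + 25). Integrate: linear → ln, quadratic → (1/2)ln + arctan: (5/34) ln|(s - 3)| - (5/68) ln(s² + 25) - (3/34) arctan(s/5) + C


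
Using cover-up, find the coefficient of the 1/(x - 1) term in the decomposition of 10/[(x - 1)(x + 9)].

Cover (x - 1), set x=1: 10/((x + 9) at x=1) = 10/(10) = 1


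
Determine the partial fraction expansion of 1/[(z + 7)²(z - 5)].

Cover-up at z=5: C = 1/(5 + 7)² = 1/144. Cover-up at z=-7: B = 1/(-7 - 5) = -1/12. Comparing z² coeff: A = -C = -1/144
Result: (-1/144)/(z + 7) - (1/12)/(z + 7)² + (1/144)/(z - 5)


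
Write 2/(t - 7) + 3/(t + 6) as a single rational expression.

Common denominator (t - 7)(t + 6). Numerator: 2(t + 6) + 3(t - 7) = (2t + 12) + (3t - 21) = 5t - 9
Result: (5t - 9)/[(t - 7)(t + 6)]


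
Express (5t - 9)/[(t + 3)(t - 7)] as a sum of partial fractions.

At t=-3: A = (5·(-3) - 9)/(-3 - 7) = 12/5. At t=7: B = (5·7 - 9)/(7 + 3) = 13/5
Result: (12/5)/(t + 3) + (13/5)/(t - 7)


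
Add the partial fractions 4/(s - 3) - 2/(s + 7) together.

Common denominator (s - 3)(s + 7). Numerator: 4(s + 7) - 2(s - 3) = (4s + 28) - (2s - 6) = 2s + 34
Result: (2s + 34)/[(s - 3)(s + 7)]


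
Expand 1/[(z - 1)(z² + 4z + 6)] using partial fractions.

Cover-up at z = 1: A = 1/(1² + 4·1 + 6) = 1/11. Then B = -A = -1/11, C = -A·(4 + 1) = -5/11
Result: (1/11)/(z - 1) - ((1/11)z + 5/11)/(z² + 4z + 6)


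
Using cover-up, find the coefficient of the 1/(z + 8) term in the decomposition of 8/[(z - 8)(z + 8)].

Cover (z + 8), set z=-8: 8/((z - 8) at z=-8) = 8/(-16) = -1/2


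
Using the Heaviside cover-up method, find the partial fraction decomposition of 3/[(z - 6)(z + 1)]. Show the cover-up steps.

Cover (z - 6): set z=6, get P = 3/(6 + 1) = 3/7. Cover (z + 1): set z=-1, get Q = 3/(-1 - 6) = -3/7.
Result: (3/7)/(z - 6) - (3/7)/(z + 1)


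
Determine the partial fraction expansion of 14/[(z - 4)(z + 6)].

14/(z - 4)(z + 6) = P/(z - 4) + Q/(z + 6). P = 14/(4 + 6) = 7/5, Q = 14/(-6 - 4) = -7/5
Result: (7/5)/(z - 4) - (7/5)/(z + 6)


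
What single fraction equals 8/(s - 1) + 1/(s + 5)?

Common denominator (s - 1)(s + 5). Numerator: 8(s + 5) + 1(s - 1) = (8s + 40) + (s - 1) = 9s + 39
Result: (9s + 39)/[(s - 1)(s + 5)]


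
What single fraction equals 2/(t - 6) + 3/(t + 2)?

Common denominator (t - 6)(t + 2). Numerator: 2(t + 2) + 3(t - 6) = (2t + 4) + (3t - 18) = 5t - 14
Result: (5t - 14)/[(t - 6)(t + 2)]


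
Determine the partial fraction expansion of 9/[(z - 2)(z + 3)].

9/(z - 2)(z + 3) = P/(z - 2) + Q/(z + 3). P = 9/(2 + 3) = 9/5, Q = 9/(-3 - 2) = -9/5
Result: (9/5)/(z - 2) - (9/5)/(z + 3)


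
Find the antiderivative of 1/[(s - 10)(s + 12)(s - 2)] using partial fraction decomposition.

Cover-up: A = 1/176, B = 1/308, C = -1/112. Decomposition: (1/176)/(s - 10) + (1/308)/(s + 12) - (1/112)/(s - 2). Integrate each term: (1/176) ln|(s - 10)| + (1/308) ln|(s + 12)| - (1/112) ln|(s - 2)| + C


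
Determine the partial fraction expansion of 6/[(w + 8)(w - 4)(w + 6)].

Using cover-up method: P = 1/4, Q = 1/20, R = -3/10
Result: (1/4)/(w + 8) + (1/20)/(w - 4) - (3/10)/(w + 6)


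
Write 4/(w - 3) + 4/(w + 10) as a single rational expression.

Common denominator (w - 3)(w + 10). Numerator: 4(w + 10) + 4(w - 3) = (4w + 40) + (4w - 12) = 8w + 28
Result: (8w + 28)/[(w - 3)(w + 10)]


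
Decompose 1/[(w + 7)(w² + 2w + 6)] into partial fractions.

Cover-up at w = -7: α = 1/((-7)² + 2·(-7) + 6) = 1/41. Then β = -α = -1/41, γ = -α·(2 - 7) = 5/41
Result: (1/41)/(w + 7) - ((1/41)w - 5/41)/(w² + 2w + 6)


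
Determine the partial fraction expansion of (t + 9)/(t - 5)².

(t + 9) = A(t - 5) + B. At t = 5: B = 1·5 + 9 = 14. Coeff of t: A = 1
Result: 1/(t - 5) + 14/(t - 5)²


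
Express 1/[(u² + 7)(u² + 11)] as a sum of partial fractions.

Coefficient matching gives P = R = 0, Q = 1/(11-7) = 1/4, S = -Q = -1/4
Result: (1/4)/(u² + 7) - (1/4)/(u² + 11)


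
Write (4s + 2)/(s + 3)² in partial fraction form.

(4s + 2) = A(s + 3) + B. At s = -3: B = 4·(-3) + 2 = -10. Coeff of s: A = 4
Result: 4/(s + 3) - 10/(s + 3)²


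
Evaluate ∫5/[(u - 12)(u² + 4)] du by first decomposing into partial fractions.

Cover-up at u=12: A = 5/(12²+4) = 5/148. Coeff matching: B = -5/148, C = -15/37. Decomposition: (5/148)/(u - 12) - ((5/148)u + 15/37)/(u² + 4). Integrate: linear → ln, quadratic → (1/2)ln + arctan: (5/148) ln|(u - 12)| - (5/296) ln(u² + 4) - (15/74) arctan(u/2) + C


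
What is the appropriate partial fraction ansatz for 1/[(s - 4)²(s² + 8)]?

Repeated linear + quadratic: P/(s - 4) + Q/(s - 4)² + (Rs + S)/(s² + 8)


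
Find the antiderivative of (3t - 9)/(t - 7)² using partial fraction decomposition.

Decompose: α = 3, β = 3·7 - 9 = 12, so (3t - 9)/(t - 7)² = 3/(t - 7) + 12/(t - 7)². Integrate: ∫ α/(t - 7) dt = 3 ln|(t - 7)|; ∫ β/(t - 7)² dt = -12/(t - 7). Sum: 3 ln|(t - 7)| - 12/(t - 7) + C


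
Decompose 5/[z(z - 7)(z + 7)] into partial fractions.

Using cover-up method: A = -5/49, B = 5/98, C = 5/98
Result: (-5/49)/z + (5/98)/(z - 7) + (5/98)/(z + 7)


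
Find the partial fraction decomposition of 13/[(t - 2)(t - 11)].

13/(t - 2)(t - 11) = α/(t - 2) + β/(t - 11). α = 13/(2 - 11) = -13/9, β = 13/(11 - 2) = 13/9
Result: (-13/9)/(t - 2) + (13/9)/(t - 11)


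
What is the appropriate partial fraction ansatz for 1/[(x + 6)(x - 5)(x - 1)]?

Three distinct linear factors: P/(x + 6) + Q/(x - 5) + R/(x - 1)


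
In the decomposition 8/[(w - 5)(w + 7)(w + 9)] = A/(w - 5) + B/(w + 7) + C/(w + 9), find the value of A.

Cover-up at w = 5: A = 8/[(5 + 7)(5 + 9)] = 8/[(12)(14)] = 8/168 = 1/21


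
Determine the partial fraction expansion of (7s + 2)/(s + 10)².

(7s + 2) = P(s + 10) + Q. At s = -10: Q = 7·(-10) + 2 = -68. Coeff of s: P = 7
Result: 7/(s + 10) - 68/(s + 10)²


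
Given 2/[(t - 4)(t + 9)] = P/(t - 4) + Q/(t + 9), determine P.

Cover-up at t = 4: P = 2/(4 + 9) = 2/13


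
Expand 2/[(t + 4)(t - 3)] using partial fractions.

2/(t + 4)(t - 3) = A/(t + 4) + B/(t - 3). A = 2/(-4 - 3) = -2/7, B = 2/(3 + 4) = 2/7
Result: (-2/7)/(t + 4) + (2/7)/(t - 3)


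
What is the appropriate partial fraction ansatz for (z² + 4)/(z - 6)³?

Repeated linear factor (power 3): α/(z - 6) + β/(z - 6)² + γ/(z - 6)³


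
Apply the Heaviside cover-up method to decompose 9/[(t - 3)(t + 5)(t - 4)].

Cover (t - 3), t=3: P = 9/[(3 + 5)(3 - 4)] = -9/8. Cover (t + 5), t=-5: Q = 9/[(-5 - 3)(-5 - 4)] = 1/8. Cover (t - 4), t=4: R = 9/[(4 - 3)(4 + 5)] = 1.
Result: (-9/8)/(t - 3) + (1/8)/(t + 5) + 1/(t - 4)


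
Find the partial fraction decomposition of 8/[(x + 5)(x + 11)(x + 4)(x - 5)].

Using Heaviside cover-up: (2/15)/(x + 5) - (1/84)/(x + 11) - (8/63)/(x + 4) + (1/180)/(x - 5)


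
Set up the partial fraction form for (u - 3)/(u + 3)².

Repeated linear factor: α/(u + 3) + β/(u + 3)²


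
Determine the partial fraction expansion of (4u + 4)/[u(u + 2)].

At u=0: A = (4·0 + 4)/(0 + 2) = 2. At u=-2: B = (4·(-2) + 4)/(-2 - 0) = 2
Result: 2/u + 2/(u + 2)


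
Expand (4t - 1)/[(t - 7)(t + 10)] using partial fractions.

At t=7: P = (4·7 - 1)/(7 + 10) = 27/17. At t=-10: Q = (4·(-10) - 1)/(-10 - 7) = 41/17
Result: (27/17)/(t - 7) + (41/17)/(t + 10)


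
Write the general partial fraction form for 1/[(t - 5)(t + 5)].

Distinct linear factors: A/(t - 5) + B/(t + 5)


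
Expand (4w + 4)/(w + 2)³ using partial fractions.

(4w + 4) = P(w + 2)² + Q(w + 2) + R. At w = -2: R = 4·(-2) + 4 = -4. Coefficients: P = 0, Q = 4
Result: 4/(w + 2)² - 4/(w + 2)³


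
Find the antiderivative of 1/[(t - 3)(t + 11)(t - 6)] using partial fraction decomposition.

Cover-up: α = -1/42, β = 1/238, γ = 1/51. Decomposition: (-1/42)/(t - 3) + (1/238)/(t + 11) + (1/51)/(t - 6). Integrate each term: (-1/42) ln|(t - 3)| + (1/238) ln|(t + 11)| + (1/51) ln|(t - 6)| + C


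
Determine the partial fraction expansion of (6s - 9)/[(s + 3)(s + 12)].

At s=-3: α = (6·(-3) - 9)/(-3 + 12) = -3. At s=-12: β = (6·(-12) - 9)/(-12 + 3) = 9
Result: -3/(s + 3) + 9/(s + 12)


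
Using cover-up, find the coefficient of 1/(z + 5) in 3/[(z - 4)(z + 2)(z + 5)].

Cover (z + 5), set z=-5: 3/[(-5 - 4)(-5 + 2)] = 1/9


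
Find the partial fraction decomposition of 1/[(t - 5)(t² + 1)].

Cover-up at t = 5: P = 1/(5² + 1) = 1/26. Then Q = -P = -1/26, R = -P·(0 + 5) = -5/26
Result: (1/26)/(t - 5) - ((1/26)t + 5/26)/(t² + 1)


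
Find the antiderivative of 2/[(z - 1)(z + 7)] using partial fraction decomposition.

Decompose: 2/[(z - 1)(z + 7)] = (1/4)/(z - 1) - (1/4)/(z + 7). Integrate each term: (1/4) ln|(z - 1)| - (1/4) ln|(z + 7)| + C


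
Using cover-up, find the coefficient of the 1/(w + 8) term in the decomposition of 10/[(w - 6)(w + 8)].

Cover (w + 8), set w=-8: 10/((w - 6) at w=-8) = 10/(-14) = -5/7


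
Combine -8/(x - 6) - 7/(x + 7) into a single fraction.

Common denominator (x - 6)(x + 7). Numerator: -8(x + 7) - 7(x - 6) = (-8x - 56) - (7x - 42) = -15x - 14
Result: (-15x - 14)/[(x - 6)(x + 7)]


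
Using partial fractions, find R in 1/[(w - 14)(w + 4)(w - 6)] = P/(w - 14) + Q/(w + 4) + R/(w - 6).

Cover-up at w = 6: R = 1/[(6 - 14)(6 + 4)] = 1/[(-8)(10)] = -1/80


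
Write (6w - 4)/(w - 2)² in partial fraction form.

(6w - 4) = A(w - 2) + B. At w = 2: B = 6·2 - 4 = 8. Coeff of w: A = 6
Result: 6/(w - 2) + 8/(w - 2)²


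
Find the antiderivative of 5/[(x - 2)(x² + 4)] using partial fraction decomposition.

Cover-up at x=2: A = 5/(2²+4) = 5/8. Coeff matching: B = -5/8, C = -5/4. Decomposition: (5/8)/(x - 2) - ((5/8)x + 5/4)/(x² + 4). Integrate: linear → ln, quadratic → (1/2)ln + arctan: (5/8) ln|(x - 2)| - (5/16) ln(x² + 4) - (5/8) arctan(x/2) + C


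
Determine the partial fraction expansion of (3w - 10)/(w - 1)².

(3w - 10) = P(w - 1) + Q. At w = 1: Q = 3·1 - 10 = -7. Coeff of w: P = 3
Result: 3/(w - 1) - 7/(w - 1)²


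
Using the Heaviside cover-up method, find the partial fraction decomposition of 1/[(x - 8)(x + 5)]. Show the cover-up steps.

Cover (x - 8): set x=8, get A = 1/(8 + 5) = 1/13. Cover (x + 5): set x=-5, get B = 1/(-5 - 8) = -1/13.
Result: (1/13)/(x - 8) - (1/13)/(x + 5)


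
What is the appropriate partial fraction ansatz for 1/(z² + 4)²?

Repeated quadratic factor: (Pz + Q)/(z² + 4) + (Rz + S)/(z² + 4)²


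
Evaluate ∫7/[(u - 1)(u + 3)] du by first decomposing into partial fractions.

Decompose: 7/[(u - 1)(u + 3)] = (7/4)/(u - 1) - (7/4)/(u + 3). Integrate each term: (7/4) ln|(u - 1)| - (7/4) ln|(u + 3)| + C


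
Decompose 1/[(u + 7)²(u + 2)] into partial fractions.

Cover-up at u=-2: C = 1/(-2 + 7)² = 1/25. Cover-up at u=-7: B = 1/(-7 + 2) = -1/5. Comparing u² coeff: A = -C = -1/25
Result: (-1/25)/(u + 7) - (1/5)/(u + 7)² + (1/25)/(u + 2)


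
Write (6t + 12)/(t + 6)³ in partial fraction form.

(6t + 12) = P(t + 6)² + Q(t + 6) + R. At t = -6: R = 6·(-6) + 12 = -24. Coefficients: P = 0, Q = 6
Result: 6/(t + 6)² - 24/(t + 6)³


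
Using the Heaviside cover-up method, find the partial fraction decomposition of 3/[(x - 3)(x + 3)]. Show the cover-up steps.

Cover (x - 3): set x=3, get α = 3/(3 + 3) = 1/2. Cover (x + 3): set x=-3, get β = 3/(-3 - 3) = -1/2.
Result: (1/2)/(x - 3) - (1/2)/(x + 3)


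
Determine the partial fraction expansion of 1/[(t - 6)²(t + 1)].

Cover-up at t=-1: C = 1/(-1 - 6)² = 1/49. Cover-up at t=6: B = 1/(6 + 1) = 1/7. Comparing t² coeff: A = -C = -1/49
Result: (-1/49)/(t - 6) + (1/7)/(t - 6)² + (1/49)/(t + 1)


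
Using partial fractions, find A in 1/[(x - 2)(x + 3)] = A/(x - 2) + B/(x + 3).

Cover-up at x = 2: A = 1/(2 + 3) = 1/5


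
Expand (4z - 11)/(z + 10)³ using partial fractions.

(4z - 11) = A(z + 10)² + B(z + 10) + C. At z = -10: C = 4·(-10) - 11 = -51. Coefficients: A = 0, B = 4
Result: 4/(z + 10)² - 51/(z + 10)³


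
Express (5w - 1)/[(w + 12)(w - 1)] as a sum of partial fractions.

At w=-12: P = (5·(-12) - 1)/(-12 - 1) = 61/13. At w=1: Q = (5·1 - 1)/(1 + 12) = 4/13
Result: (61/13)/(w + 12) + (4/13)/(w - 1)


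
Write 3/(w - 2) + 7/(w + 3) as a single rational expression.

Common denominator (w - 2)(w + 3). Numerator: 3(w + 3) + 7(w - 2) = (3w + 9) + (7w - 14) = 10w - 5
Result: (10w - 5)/[(w - 2)(w + 3)]


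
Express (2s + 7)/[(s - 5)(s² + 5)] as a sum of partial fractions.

At s=5: A = (2·5 + 7)/(5² + 5) = 17/30. B = -A = -17/30, C = 2 - 5·A = -5/6
Result: (17/30)/(s - 5) - ((17/30)s + 5/6)/(s² + 5)


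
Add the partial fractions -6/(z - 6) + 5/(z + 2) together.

Common denominator (z - 6)(z + 2). Numerator: -6(z + 2) + 5(z - 6) = (-6z - 12) + (5z - 30) = -z - 42
Result: (-z - 42)/[(z - 6)(z + 2)]


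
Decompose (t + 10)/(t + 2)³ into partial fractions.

(t + 10) = A(t + 2)² + B(t + 2) + C. At t = -2: C = 1·(-2) + 10 = 8. Coefficients: A = 0, B = 1
Result: 1/(t + 2)² + 8/(t + 2)³


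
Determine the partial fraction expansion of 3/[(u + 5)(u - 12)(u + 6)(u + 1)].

Using Heaviside cover-up: (3/68)/(u + 5) + (1/1326)/(u - 12) - (1/30)/(u + 6) - (3/260)/(u + 1)


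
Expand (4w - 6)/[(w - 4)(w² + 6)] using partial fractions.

At w=4: P = (4·4 - 6)/(4² + 6) = 5/11. Q = -P = -5/11, R = 4 - 4·P = 24/11
Result: (5/11)/(w - 4) - ((5/11)w - 24/11)/(w² + 6)


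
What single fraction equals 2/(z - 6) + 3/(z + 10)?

Common denominator (z - 6)(z + 10). Numerator: 2(z + 10) + 3(z - 6) = (2z + 20) + (3z - 18) = 5z + 2
Result: (5z + 2)/[(z - 6)(z + 10)]


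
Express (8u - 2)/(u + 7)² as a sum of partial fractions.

(8u - 2) = P(u + 7) + Q. At u = -7: Q = 8·(-7) - 2 = -58. Coeff of u: P = 8
Result: 8/(u + 7) - 58/(u + 7)²


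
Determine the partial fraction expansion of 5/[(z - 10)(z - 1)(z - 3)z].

Using Heaviside cover-up: (1/126)/(z - 10) + (5/18)/(z - 1) - (5/42)/(z - 3) - (1/6)/z


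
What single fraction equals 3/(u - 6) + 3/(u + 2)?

Common denominator (u - 6)(u + 2). Numerator: 3(u + 2) + 3(u - 6) = (3u + 6) + (3u - 18) = 6u - 12
Result: (6u - 12)/[(u - 6)(u + 2)]


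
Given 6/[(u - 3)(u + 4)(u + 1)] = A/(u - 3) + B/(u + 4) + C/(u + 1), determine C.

Cover-up at u = -1: C = 6/[(-1 - 3)(-1 + 4)] = 6/[(-4)(3)] = -6/12 = -1/2


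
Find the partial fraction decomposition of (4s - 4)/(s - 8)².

(4s - 4) = A(s - 8) + B. At s = 8: B = 4·8 - 4 = 28. Coeff of s: A = 4
Result: 4/(s - 8) + 28/(s - 8)²


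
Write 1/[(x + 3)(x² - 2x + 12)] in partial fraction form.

Cover-up at x = -3: A = 1/((-3)² - 2·(-3) + 12) = 1/27. Then B = -A = -1/27, C = -A·(-2 - 3) = 5/27
Result: (1/27)/(x + 3) - ((1/27)x - 5/27)/(x² - 2x + 12)


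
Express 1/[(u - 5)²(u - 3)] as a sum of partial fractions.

Cover-up at u=3: C = 1/(3 - 5)² = 1/4. Cover-up at u=5: B = 1/(5 - 3) = 1/2. Comparing u² coeff: A = -C = -1/4
Result: (-1/4)/(u - 5) + (1/2)/(u - 5)² + (1/4)/(u - 3)


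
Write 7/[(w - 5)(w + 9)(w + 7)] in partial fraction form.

Using cover-up method: A = 1/24, B = 1/4, C = -7/24
Result: (1/24)/(w - 5) + (1/4)/(w + 9) - (7/24)/(w + 7)


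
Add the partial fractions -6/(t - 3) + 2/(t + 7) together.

Common denominator (t - 3)(t + 7). Numerator: -6(t + 7) + 2(t - 3) = (-6t - 42) + (2t - 6) = -4t - 48
Result: (-4t - 48)/[(t - 3)(t + 7)]


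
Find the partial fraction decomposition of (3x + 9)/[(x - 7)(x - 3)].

At x=7: P = (3·7 + 9)/(7 - 3) = 15/2. At x=3: Q = (3·3 + 9)/(3 - 7) = -9/2
Result: (15/2)/(x - 7) - (9/2)/(x - 3)


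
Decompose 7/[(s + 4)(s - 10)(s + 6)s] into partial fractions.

Using Heaviside cover-up: (1/16)/(s + 4) + (1/320)/(s - 10) - (7/192)/(s + 6) - (7/240)/s


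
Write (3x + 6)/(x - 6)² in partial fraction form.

(3x + 6) = A(x - 6) + B. At x = 6: B = 3·6 + 6 = 24. Coeff of x: A = 3
Result: 3/(x - 6) + 24/(x - 6)²


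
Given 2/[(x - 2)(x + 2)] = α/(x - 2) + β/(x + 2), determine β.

Cover-up at x = -2: β = 2/(-2 - 2) = -2/4 = -1/2


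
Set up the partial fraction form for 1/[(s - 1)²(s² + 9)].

Repeated linear + quadratic: P/(s - 1) + Q/(s - 1)² + (Rs + S)/(s² + 9)


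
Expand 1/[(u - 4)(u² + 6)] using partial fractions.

Cover-up at u = 4: A = 1/(4² + 6) = 1/22. Then B = -A = -1/22, C = -A·(0 + 4) = -2/11
Result: (1/22)/(u - 4) - ((1/22)u + 2/11)/(u² + 6)


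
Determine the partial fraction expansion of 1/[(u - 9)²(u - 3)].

Cover-up at u=3: R = 1/(3 - 9)² = 1/36. Cover-up at u=9: Q = 1/(9 - 3) = 1/6. Comparing u² coeff: P = -R = -1/36
Result: (-1/36)/(u - 9) + (1/6)/(u - 9)² + (1/36)/(u - 3)


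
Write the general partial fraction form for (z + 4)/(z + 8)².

Repeated linear factor: P/(z + 8) + Q/(z + 8)²


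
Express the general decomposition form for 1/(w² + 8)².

Repeated quadratic factor: (Pw + Q)/(w² + 8) + (Rw + S)/(w² + 8)²


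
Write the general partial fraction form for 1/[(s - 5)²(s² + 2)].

Repeated linear + quadratic: A/(s - 5) + B/(s - 5)² + (Cs + D)/(s² + 2)


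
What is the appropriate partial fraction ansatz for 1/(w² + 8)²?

Repeated quadratic factor: (αw + β)/(w² + 8) + (γw + δ)/(w² + 8)²


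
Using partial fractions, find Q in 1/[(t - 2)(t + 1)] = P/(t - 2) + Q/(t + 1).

Cover-up at t = -1: Q = 1/(-1 - 2) = -1/3


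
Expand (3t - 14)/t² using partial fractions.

(3t - 14) = αt + β. At t = 0: β = 3·0 - 14 = -14. Coeff of t: α = 3
Result: 3/t - 14/t²


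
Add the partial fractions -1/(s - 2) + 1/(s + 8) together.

Common denominator (s - 2)(s + 8). Numerator: -1(s + 8) + 1(s - 2) = (-s - 8) + (s - 2) = -10
Result: (-10)/[(s - 2)(s + 8)]


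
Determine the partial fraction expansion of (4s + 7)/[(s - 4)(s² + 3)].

At s=4: P = (4·4 + 7)/(4² + 3) = 23/19. Q = -P = -23/19, R = 4 - 4·P = -16/19
Result: (23/19)/(s - 4) - ((23/19)s + 16/19)/(s² + 3)


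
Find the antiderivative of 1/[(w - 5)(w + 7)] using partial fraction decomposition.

Decompose: 1/[(w - 5)(w + 7)] = (1/12)/(w - 5) - (1/12)/(w + 7). Integrate each term: (1/12) ln|(w - 5)| - (1/12) ln|(w + 7)| + C


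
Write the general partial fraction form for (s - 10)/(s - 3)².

Repeated linear factor: A/(s - 3) + B/(s - 3)²


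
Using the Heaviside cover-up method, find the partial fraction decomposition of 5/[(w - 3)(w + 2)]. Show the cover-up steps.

Cover (w - 3): set w=3, get α = 5/(3 + 2) = 1. Cover (w + 2): set w=-2, get β = 5/(-2 - 3) = -1.
Result: 1/(w - 3) - 1/(w + 2)


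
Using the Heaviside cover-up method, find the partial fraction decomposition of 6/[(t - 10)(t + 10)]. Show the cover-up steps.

Cover (t - 10): set t=10, get α = 6/(10 + 10) = 3/10. Cover (t + 10): set t=-10, get β = 6/(-10 - 10) = -3/10.
Result: (3/10)/(t - 10) - (3/10)/(t + 10)


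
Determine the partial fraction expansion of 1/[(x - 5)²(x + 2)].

Cover-up at x=-2: C = 1/(-2 - 5)² = 1/49. Cover-up at x=5: B = 1/(5 + 2) = 1/7. Comparing x² coeff: A = -C = -1/49
Result: (-1/49)/(x - 5) + (1/7)/(x - 5)² + (1/49)/(x + 2)


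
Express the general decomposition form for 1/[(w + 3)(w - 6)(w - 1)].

Three distinct linear factors: A/(w + 3) + B/(w - 6) + C/(w - 1)


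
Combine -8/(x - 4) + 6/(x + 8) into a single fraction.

Common denominator (x - 4)(x + 8). Numerator: -8(x + 8) + 6(x - 4) = (-8x - 64) + (6x - 24) = -2x - 88
Result: (-2x - 88)/[(x - 4)(x + 8)]


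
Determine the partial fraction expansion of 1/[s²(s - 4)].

Cover-up at s=4: C = 1/(4 - 0)² = 1/16. Cover-up at s=0: B = 1/(0 - 4) = -1/4. Comparing s² coeff: A = -C = -1/16
Result: (-1/16)/s - (1/4)/s² + (1/16)/(s - 4)


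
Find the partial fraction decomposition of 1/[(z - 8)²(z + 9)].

Cover-up at z=-9: C = 1/(-9 - 8)² = 1/289. Cover-up at z=8: B = 1/(8 + 9) = 1/17. Comparing z² coeff: A = -C = -1/289
Result: (-1/289)/(z - 8) + (1/17)/(z - 8)² + (1/289)/(z + 9)


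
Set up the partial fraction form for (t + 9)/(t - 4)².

Repeated linear factor: α/(t - 4) + β/(t - 4)²


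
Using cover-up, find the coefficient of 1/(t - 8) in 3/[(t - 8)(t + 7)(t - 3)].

Cover (t - 8), set t=8: 3/[(8 + 7)(8 - 3)] = 1/25


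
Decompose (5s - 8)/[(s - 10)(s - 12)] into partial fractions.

At s=10: A = (5·10 - 8)/(10 - 12) = -21. At s=12: B = (5·12 - 8)/(12 - 10) = 26
Result: -21/(s - 10) + 26/(s - 12)


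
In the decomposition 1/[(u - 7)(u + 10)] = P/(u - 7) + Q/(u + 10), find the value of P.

Cover-up at u = 7: P = 1/(7 + 10) = 1/17


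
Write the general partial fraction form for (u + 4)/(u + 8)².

Repeated linear factor: P/(u + 8) + Q/(u + 8)²


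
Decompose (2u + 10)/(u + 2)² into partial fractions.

(2u + 10) = P(u + 2) + Q. At u = -2: Q = 2·(-2) + 10 = 6. Coeff of u: P = 2
Result: 2/(u + 2) + 6/(u + 2)²


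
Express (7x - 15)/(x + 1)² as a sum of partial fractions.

(7x - 15) = A(x + 1) + B. At x = -1: B = 7·(-1) - 15 = -22. Coeff of x: A = 7
Result: 7/(x + 1) - 22/(x + 1)²


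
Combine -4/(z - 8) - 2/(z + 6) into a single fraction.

Common denominator (z - 8)(z + 6). Numerator: -4(z + 6) - 2(z - 8) = (-4z - 24) - (2z - 16) = -6z - 8
Result: (-6z - 8)/[(z - 8)(z + 6)]


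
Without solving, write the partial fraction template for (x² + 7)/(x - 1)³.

Repeated linear factor (power 3): α/(x - 1) + β/(x - 1)² + γ/(x - 1)³


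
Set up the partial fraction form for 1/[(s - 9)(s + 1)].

Distinct linear factors: P/(s - 9) + Q/(s + 1)


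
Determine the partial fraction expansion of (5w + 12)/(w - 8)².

(5w + 12) = P(w - 8) + Q. At w = 8: Q = 5·8 + 12 = 52. Coeff of w: P = 5
Result: 5/(w - 8) + 52/(w - 8)²


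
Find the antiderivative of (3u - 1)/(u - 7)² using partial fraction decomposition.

Decompose: A = 3, B = 3·7 - 1 = 20, so (3u - 1)/(u - 7)² = 3/(u - 7) + 20/(u - 7)². Integrate: ∫ A/(u - 7) du = 3 ln|(u - 7)|; ∫ B/(u - 7)² du = -20/(u - 7). Sum: 3 ln|(u - 7)| - 20/(u - 7) + C


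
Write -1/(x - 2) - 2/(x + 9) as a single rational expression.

Common denominator (x - 2)(x + 9). Numerator: -1(x + 9) - 2(x - 2) = (-x - 9) - (2x - 4) = -3x - 5
Result: (-3x - 5)/[(x - 2)(x + 9)]


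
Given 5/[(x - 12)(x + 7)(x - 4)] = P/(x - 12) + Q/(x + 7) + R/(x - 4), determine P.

Cover-up at x = 12: P = 5/[(12 + 7)(12 - 4)] = 5/[(19)(8)] = 5/152


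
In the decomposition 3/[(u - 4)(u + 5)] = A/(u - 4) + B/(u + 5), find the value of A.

Cover-up at u = 4: A = 3/(4 + 5) = 3/9 = 1/3


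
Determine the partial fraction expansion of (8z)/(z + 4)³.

(8z) = α(z + 4)² + β(z + 4) + γ. At z = -4: γ = 8·(-4) + 0 = -32. Coefficients: α = 0, β = 8
Result: 8/(z + 4)² - 32/(z + 4)³


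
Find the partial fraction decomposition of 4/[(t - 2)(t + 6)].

4/(t - 2)(t + 6) = α/(t - 2) + β/(t + 6). α = 4/(2 + 6) = 1/2, β = 4/(-6 - 2) = -1/2
Result: (1/2)/(t - 2) - (1/2)/(t + 6)


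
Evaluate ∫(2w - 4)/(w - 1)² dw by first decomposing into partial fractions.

Decompose: P = 2, Q = 2·1 - 4 = -2, so (2w - 4)/(w - 1)² = 2/(w - 1) - 2/(w - 1)². Integrate: ∫ P/(w - 1) dw = 2 ln|(w - 1)|; ∫ Q/(w - 1)² dw = 2/(w - 1). Sum: 2 ln|(w - 1)| + 2/(w - 1) + C


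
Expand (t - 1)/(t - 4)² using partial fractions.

(t - 1) = A(t - 4) + B. At t = 4: B = 1·4 - 1 = 3. Coeff of t: A = 1
Result: 1/(t - 4) + 3/(t - 4)²


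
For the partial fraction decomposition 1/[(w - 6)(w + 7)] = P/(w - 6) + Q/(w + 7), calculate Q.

Cover-up at w = -7: Q = 1/(-7 - 6) = -1/13


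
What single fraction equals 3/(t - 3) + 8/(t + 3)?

Common denominator (t - 3)(t + 3). Numerator: 3(t + 3) + 8(t - 3) = (3t + 9) + (8t - 24) = 11t - 15
Result: (11t - 15)/[(t - 3)(t + 3)]


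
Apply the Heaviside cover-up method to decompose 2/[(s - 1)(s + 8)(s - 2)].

Cover (s - 1), s=1: P = 2/[(1 + 8)(1 - 2)] = -2/9. Cover (s + 8), s=-8: Q = 2/[(-8 - 1)(-8 - 2)] = 1/45. Cover (s - 2), s=2: R = 2/[(2 - 1)(2 + 8)] = 1/5.
Result: (-2/9)/(s - 1) + (1/45)/(s + 8) + (1/5)/(s - 2)


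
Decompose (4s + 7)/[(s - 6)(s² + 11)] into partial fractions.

At s=6: A = (4·6 + 7)/(6² + 11) = 31/47. B = -A = -31/47, C = 4 - 6·A = 2/47
Result: (31/47)/(s - 6) - ((31/47)s - 2/47)/(s² + 11)


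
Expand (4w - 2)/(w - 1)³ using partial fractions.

(4w - 2) = A(w - 1)² + B(w - 1) + C. At w = 1: C = 4·1 - 2 = 2. Coefficients: A = 0, B = 4
Result: 4/(w - 1)² + 2/(w - 1)³


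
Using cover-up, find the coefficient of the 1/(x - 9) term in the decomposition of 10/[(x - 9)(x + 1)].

Cover (x - 9), set x=9: 10/((x + 1) at x=9) = 10/(10) = 1


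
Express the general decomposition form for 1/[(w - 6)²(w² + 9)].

Repeated linear + quadratic: α/(w - 6) + β/(w - 6)² + (γw + δ)/(w² + 9)


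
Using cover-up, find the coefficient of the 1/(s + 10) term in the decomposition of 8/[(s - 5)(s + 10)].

Cover (s + 10), set s=-10: 8/((s - 5) at s=-10) = 8/(-15) = -8/15


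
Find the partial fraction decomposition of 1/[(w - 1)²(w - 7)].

Cover-up at w=7: γ = 1/(7 - 1)² = 1/36. Cover-up at w=1: β = 1/(1 - 7) = -1/6. Comparing w² coeff: α = -γ = -1/36
Result: (-1/36)/(w - 1) - (1/6)/(w - 1)² + (1/36)/(w - 7)


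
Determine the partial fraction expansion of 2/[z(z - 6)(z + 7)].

Using cover-up method: A = -1/21, B = 1/39, C = 2/91
Result: (-1/21)/z + (1/39)/(z - 6) + (2/91)/(z + 7)


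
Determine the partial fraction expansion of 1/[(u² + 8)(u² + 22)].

Coefficient matching gives α = γ = 0, β = 1/(22-8) = 1/14, δ = -β = -1/14
Result: (1/14)/(u² + 8) - (1/14)/(u² + 22)


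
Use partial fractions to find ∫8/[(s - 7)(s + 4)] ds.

Decompose: 8/[(s - 7)(s + 4)] = (8/11)/(s - 7) - (8/11)/(s + 4). Integrate each term: (8/11) ln|(s - 7)| - (8/11) ln|(s + 4)| + C


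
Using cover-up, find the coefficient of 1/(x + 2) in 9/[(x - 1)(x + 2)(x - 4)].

Cover (x + 2), set x=-2: 9/[(-2 - 1)(-2 - 4)] = 1/2


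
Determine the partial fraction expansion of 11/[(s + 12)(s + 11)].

11/(s + 12)(s + 11) = A/(s + 12) + B/(s + 11). A = 11/(-12 + 11) = -11, B = 11/(-11 + 12) = 11
Result: -11/(s + 12) + 11/(s + 11)


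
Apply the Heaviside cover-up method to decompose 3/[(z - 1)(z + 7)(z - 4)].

Cover (z - 1), z=1: P = 3/[(1 + 7)(1 - 4)] = -1/8. Cover (z + 7), z=-7: Q = 3/[(-7 - 1)(-7 - 4)] = 3/88. Cover (z - 4), z=4: R = 3/[(4 - 1)(4 + 7)] = 1/11.
Result: (-1/8)/(z - 1) + (3/88)/(z + 7) + (1/11)/(z - 4)


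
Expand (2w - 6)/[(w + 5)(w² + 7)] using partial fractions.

At w=-5: α = (2·(-5) - 6)/((-5)² + 7) = -1/2. β = -α = 1/2, γ = 2 - (-5)·α = -1/2
Result: (-1/2)/(w + 5) + ((1/2)w - 1/2)/(w² + 7)


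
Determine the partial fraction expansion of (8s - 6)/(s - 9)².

(8s - 6) = P(s - 9) + Q. At s = 9: Q = 8·9 - 6 = 66. Coeff of s: P = 8
Result: 8/(s - 9) + 66/(s - 9)²


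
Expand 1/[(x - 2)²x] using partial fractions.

Cover-up at x=0: R = 1/(0 - 2)² = 1/4. Cover-up at x=2: Q = 1/(2 - 0) = 1/2. Comparing x² coeff: P = -R = -1/4
Result: (-1/4)/(x - 2) + (1/2)/(x - 2)² + (1/4)/x


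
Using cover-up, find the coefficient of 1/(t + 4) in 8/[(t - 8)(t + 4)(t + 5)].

Cover (t + 4), set t=-4: 8/[(-4 - 8)(-4 + 5)] = -2/3


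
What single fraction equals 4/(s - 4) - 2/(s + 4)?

Common denominator (s - 4)(s + 4). Numerator: 4(s + 4) - 2(s - 4) = (4s + 16) - (2s - 8) = 2s + 24
Result: (2s + 24)/[(s - 4)(s + 4)]


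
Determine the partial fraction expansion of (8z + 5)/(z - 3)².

(8z + 5) = A(z - 3) + B. At z = 3: B = 8·3 + 5 = 29. Coeff of z: A = 8
Result: 8/(z - 3) + 29/(z - 3)²


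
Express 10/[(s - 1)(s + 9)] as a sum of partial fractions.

10/(s - 1)(s + 9) = α/(s - 1) + β/(s + 9). α = 10/(1 + 9) = 1, β = 10/(-9 - 1) = -1
Result: 1/(s - 1) - 1/(s + 9)


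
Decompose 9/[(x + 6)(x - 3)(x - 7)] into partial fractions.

Using cover-up method: α = 1/13, β = -1/4, γ = 9/52
Result: (1/13)/(x + 6) - (1/4)/(x - 3) + (9/52)/(x - 7)


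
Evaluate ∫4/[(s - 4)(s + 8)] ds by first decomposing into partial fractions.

Decompose: 4/[(s - 4)(s + 8)] = (1/3)/(s - 4) - (1/3)/(s + 8). Integrate each term: (1/3) ln|(s - 4)| - (1/3) ln|(s + 8)| + C


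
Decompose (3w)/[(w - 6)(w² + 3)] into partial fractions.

At w=6: α = (3·6 + 0)/(6² + 3) = 6/13. β = -α = -6/13, γ = 3 - 6·α = 3/13
Result: (6/13)/(w - 6) - ((6/13)w - 3/13)/(w² + 3)


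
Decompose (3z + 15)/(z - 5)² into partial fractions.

(3z + 15) = P(z - 5) + Q. At z = 5: Q = 3·5 + 15 = 30. Coeff of z: P = 3
Result: 3/(z - 5) + 30/(z - 5)²


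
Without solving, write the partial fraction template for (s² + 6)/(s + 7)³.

Repeated linear factor (power 3): α/(s + 7) + β/(s + 7)² + γ/(s + 7)³


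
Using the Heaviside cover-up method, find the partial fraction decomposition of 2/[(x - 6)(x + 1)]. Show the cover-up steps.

Cover (x - 6): set x=6, get α = 2/(6 + 1) = 2/7. Cover (x + 1): set x=-1, get β = 2/(-1 - 6) = -2/7.
Result: (2/7)/(x - 6) - (2/7)/(x + 1)


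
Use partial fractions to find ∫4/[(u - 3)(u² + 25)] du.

Cover-up at u=3: A = 4/(3²+25) = 2/17. Coeff matching: B = -2/17, C = -6/17. Decomposition: (2/17)/(u - 3) - ((2/17)u + 6/17)/(u² + 25). Integrate: linear → ln, quadratic → (1/2)ln + arctan: (2/17) ln|(u - 3)| - (1/17) ln(u² + 25) - (6/85) arctan(u/5) + C


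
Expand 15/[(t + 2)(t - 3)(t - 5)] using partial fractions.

Using cover-up method: α = 3/7, β = -3/2, γ = 15/14
Result: (3/7)/(t + 2) - (3/2)/(t - 3) + (15/14)/(t - 5)


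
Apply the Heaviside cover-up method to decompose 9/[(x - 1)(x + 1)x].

Cover (x - 1), x=1: A = 9/[(1 + 1)(1 - 0)] = 9/2. Cover (x + 1), x=-1: B = 9/[(-1 - 1)(-1 - 0)] = 9/2. Cover x, x=0: C = 9/[(0 - 1)(0 + 1)] = -9.
Result: (9/2)/(x - 1) + (9/2)/(x + 1) - 9/x


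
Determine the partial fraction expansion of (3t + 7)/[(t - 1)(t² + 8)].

At t=1: A = (3·1 + 7)/(1² + 8) = 10/9. B = -A = -10/9, C = 3 - 1·A = 17/9
Result: (10/9)/(t - 1) - ((10/9)t - 17/9)/(t² + 8)


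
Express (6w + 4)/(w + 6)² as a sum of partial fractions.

(6w + 4) = A(w + 6) + B. At w = -6: B = 6·(-6) + 4 = -32. Coeff of w: A = 6
Result: 6/(w + 6) - 32/(w + 6)²


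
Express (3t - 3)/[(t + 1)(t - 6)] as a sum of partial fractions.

At t=-1: A = (3·(-1) - 3)/(-1 - 6) = 6/7. At t=6: B = (3·6 - 3)/(6 + 1) = 15/7
Result: (6/7)/(t + 1) + (15/7)/(t - 6)


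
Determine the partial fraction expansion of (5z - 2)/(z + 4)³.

(5z - 2) = α(z + 4)² + β(z + 4) + γ. At z = -4: γ = 5·(-4) - 2 = -22. Coefficients: α = 0, β = 5
Result: 5/(z + 4)² - 22/(z + 4)³


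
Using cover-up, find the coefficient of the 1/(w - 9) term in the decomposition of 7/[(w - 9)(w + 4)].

Cover (w - 9), set w=9: 7/((w + 4) at w=9) = 7/(13) = 7/13


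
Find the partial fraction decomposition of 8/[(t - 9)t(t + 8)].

Using cover-up method: P = 8/153, Q = -1/9, R = 1/17
Result: (8/153)/(t - 9) - (1/9)/t + (1/17)/(t + 8)


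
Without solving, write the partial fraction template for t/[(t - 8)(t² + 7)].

Linear + irreducible quadratic: A/(t - 8) + (Bt + C)/(t² + 7)


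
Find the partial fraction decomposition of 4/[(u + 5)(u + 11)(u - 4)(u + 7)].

Using Heaviside cover-up: (-1/27)/(u + 5) - (1/90)/(u + 11) + (4/1485)/(u - 4) + (1/22)/(u + 7)


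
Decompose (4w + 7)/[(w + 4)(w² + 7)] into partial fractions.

At w=-4: A = (4·(-4) + 7)/((-4)² + 7) = -9/23. B = -A = 9/23, C = 4 - (-4)·A = 56/23
Result: (-9/23)/(w + 4) + ((9/23)w + 56/23)/(w² + 7)


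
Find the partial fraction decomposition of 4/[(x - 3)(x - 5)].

4/(x - 3)(x - 5) = α/(x - 3) + β/(x - 5). α = 4/(3 - 5) = -2, β = 4/(5 - 3) = 2
Result: -2/(x - 3) + 2/(x - 5)


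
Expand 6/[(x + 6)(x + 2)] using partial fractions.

6/(x + 6)(x + 2) = α/(x + 6) + β/(x + 2). α = 6/(-6 + 2) = -3/2, β = 6/(-2 + 6) = 3/2
Result: (-3/2)/(x + 6) + (3/2)/(x + 2)


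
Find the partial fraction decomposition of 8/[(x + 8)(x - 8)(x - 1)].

Using cover-up method: A = 1/18, B = 1/14, C = -8/63
Result: (1/18)/(x + 8) + (1/14)/(x - 8) - (8/63)/(x - 1)


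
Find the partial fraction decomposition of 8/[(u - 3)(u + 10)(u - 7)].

Using cover-up method: P = -2/13, Q = 8/221, R = 2/17
Result: (-2/13)/(u - 3) + (8/221)/(u + 10) + (2/17)/(u - 7)


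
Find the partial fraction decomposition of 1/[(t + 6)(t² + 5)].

Cover-up at t = -6: α = 1/((-6)² + 5) = 1/41. Then β = -α = -1/41, γ = -α·(0 - 6) = 6/41
Result: (1/41)/(t + 6) - ((1/41)t - 6/41)/(t² + 5)


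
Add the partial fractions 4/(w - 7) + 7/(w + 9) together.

Common denominator (w - 7)(w + 9). Numerator: 4(w + 9) + 7(w - 7) = (4w + 36) + (7w - 49) = 11w - 13
Result: (11w - 13)/[(w - 7)(w + 9)]


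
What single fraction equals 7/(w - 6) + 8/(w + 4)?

Common denominator (w - 6)(w + 4). Numerator: 7(w + 4) + 8(w - 6) = (7w + 28) + (8w - 48) = 15w - 20
Result: (15w - 20)/[(w - 6)(w + 4)]


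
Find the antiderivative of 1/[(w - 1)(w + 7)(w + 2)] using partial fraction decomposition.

Cover-up: P = 1/24, Q = 1/40, R = -1/15. Decomposition: (1/24)/(w - 1) + (1/40)/(w + 7) - (1/15)/(w + 2). Integrate each term: (1/24) ln|(w - 1)| + (1/40) ln|(w + 7)| - (1/15) ln|(w + 2)| + C


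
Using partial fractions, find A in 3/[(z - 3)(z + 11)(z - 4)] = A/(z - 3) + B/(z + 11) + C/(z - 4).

Cover-up at z = 3: A = 3/[(3 + 11)(3 - 4)] = 3/[(14)(-1)] = -3/14


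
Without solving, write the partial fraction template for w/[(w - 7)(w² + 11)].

Linear + irreducible quadratic: P/(w - 7) + (Qw + R)/(w² + 11)


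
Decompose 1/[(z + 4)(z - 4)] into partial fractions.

1/(z + 4)(z - 4) = A/(z + 4) + B/(z - 4). A = 1/(-4 - 4) = -1/8, B = 1/(4 + 4) = 1/8
Result: (-1/8)/(z + 4) + (1/8)/(z - 4)


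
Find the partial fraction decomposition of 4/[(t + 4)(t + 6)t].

Using cover-up method: P = -1/2, Q = 1/3, R = 1/6
Result: (-1/2)/(t + 4) + (1/3)/(t + 6) + (1/6)/t


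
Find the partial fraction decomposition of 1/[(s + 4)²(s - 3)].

Cover-up at s=3: R = 1/(3 + 4)² = 1/49. Cover-up at s=-4: Q = 1/(-4 - 3) = -1/7. Comparing s² coeff: P = -R = -1/49
Result: (-1/49)/(s + 4) - (1/7)/(s + 4)² + (1/49)/(s - 3)


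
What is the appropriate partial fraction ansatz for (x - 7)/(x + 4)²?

Repeated linear factor: A/(x + 4) + B/(x + 4)²


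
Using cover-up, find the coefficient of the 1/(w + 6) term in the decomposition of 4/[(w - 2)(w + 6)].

Cover (w + 6), set w=-6: 4/((w - 2) at w=-6) = 4/(-8) = -1/2


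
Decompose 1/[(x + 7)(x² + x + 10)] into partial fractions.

Cover-up at x = -7: P = 1/((-7)² + 1·(-7) + 10) = 1/52. Then Q = -P = -1/52, R = -P·(1 - 7) = 3/26
Result: (1/52)/(x + 7) - ((1/52)x - 3/26)/(x² + x + 10)


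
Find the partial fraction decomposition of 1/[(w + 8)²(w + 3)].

Cover-up at w=-3: C = 1/(-3 + 8)² = 1/25. Cover-up at w=-8: B = 1/(-8 + 3) = -1/5. Comparing w² coeff: A = -C = -1/25
Result: (-1/25)/(w + 8) - (1/5)/(w + 8)² + (1/25)/(w + 3)


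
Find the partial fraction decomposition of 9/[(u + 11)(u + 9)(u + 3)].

Using cover-up method: α = 9/16, β = -3/4, γ = 3/16
Result: (9/16)/(u + 11) - (3/4)/(u + 9) + (3/16)/(u + 3)


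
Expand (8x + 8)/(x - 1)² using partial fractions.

(8x + 8) = α(x - 1) + β. At x = 1: β = 8·1 + 8 = 16. Coeff of x: α = 8
Result: 8/(x - 1) + 16/(x - 1)²


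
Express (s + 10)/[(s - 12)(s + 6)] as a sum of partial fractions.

At s=12: A = (1·12 + 10)/(12 + 6) = 11/9. At s=-6: B = (1·(-6) + 10)/(-6 - 12) = -2/9
Result: (11/9)/(s - 12) - (2/9)/(s + 6)


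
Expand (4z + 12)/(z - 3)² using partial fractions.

(4z + 12) = P(z - 3) + Q. At z = 3: Q = 4·3 + 12 = 24. Coeff of z: P = 4
Result: 4/(z - 3) + 24/(z - 3)²


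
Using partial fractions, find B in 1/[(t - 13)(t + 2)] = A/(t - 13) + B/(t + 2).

Cover-up at t = -2: B = 1/(-2 - 13) = -1/15


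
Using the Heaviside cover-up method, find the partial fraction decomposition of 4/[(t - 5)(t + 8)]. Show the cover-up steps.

Cover (t - 5): set t=5, get α = 4/(5 + 8) = 4/13. Cover (t + 8): set t=-8, get β = 4/(-8 - 5) = -4/13.
Result: (4/13)/(t - 5) - (4/13)/(t + 8)


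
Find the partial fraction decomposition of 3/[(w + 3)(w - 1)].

3/(w + 3)(w - 1) = α/(w + 3) + β/(w - 1). α = 3/(-3 - 1) = -3/4, β = 3/(1 + 3) = 3/4
Result: (-3/4)/(w + 3) + (3/4)/(w - 1)


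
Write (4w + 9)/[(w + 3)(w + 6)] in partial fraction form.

At w=-3: A = (4·(-3) + 9)/(-3 + 6) = -1. At w=-6: B = (4·(-6) + 9)/(-6 + 3) = 5
Result: -1/(w + 3) + 5/(w + 6)


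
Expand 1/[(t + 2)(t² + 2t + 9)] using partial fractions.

Cover-up at t = -2: α = 1/((-2)² + 2·(-2) + 9) = 1/9. Then β = -α = -1/9, γ = -α·(2 - 2) = 0
Result: (1/9)/(t + 2) - ((1/9)t)/(t² + 2t + 9)


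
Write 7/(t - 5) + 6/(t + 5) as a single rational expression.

Common denominator (t - 5)(t + 5). Numerator: 7(t + 5) + 6(t - 5) = (7t + 35) + (6t - 30) = 13t + 5
Result: (13t + 5)/[(t - 5)(t + 5)]


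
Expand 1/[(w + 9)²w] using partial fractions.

Cover-up at w=0: γ = 1/(0 + 9)² = 1/81. Cover-up at w=-9: β = 1/(-9 - 0) = -1/9. Comparing w² coeff: α = -γ = -1/81
Result: (-1/81)/(w + 9) - (1/9)/(w + 9)² + (1/81)/w


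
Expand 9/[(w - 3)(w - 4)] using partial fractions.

9/(w - 3)(w - 4) = α/(w - 3) + β/(w - 4). α = 9/(3 - 4) = -9, β = 9/(4 - 3) = 9
Result: -9/(w - 3) + 9/(w - 4)


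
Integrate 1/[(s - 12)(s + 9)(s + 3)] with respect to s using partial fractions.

Cover-up: A = 1/315, B = 1/126, C = -1/90. Decomposition: (1/315)/(s - 12) + (1/126)/(s + 9) - (1/90)/(s + 3). Integrate each term: (1/315) ln|(s - 12)| + (1/126) ln|(s + 9)| - (1/90) ln|(s + 3)| + C


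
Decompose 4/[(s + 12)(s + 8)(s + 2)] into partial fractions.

Using cover-up method: A = 1/10, B = -1/6, C = 1/15
Result: (1/10)/(s + 12) - (1/6)/(s + 8) + (1/15)/(s + 2)


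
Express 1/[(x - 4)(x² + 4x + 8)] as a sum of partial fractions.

Cover-up at x = 4: α = 1/(4² + 4·4 + 8) = 1/40. Then β = -α = -1/40, γ = -α·(4 + 4) = -1/5
Result: (1/40)/(x - 4) - ((1/40)x + 1/5)/(x² + 4x + 8)
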